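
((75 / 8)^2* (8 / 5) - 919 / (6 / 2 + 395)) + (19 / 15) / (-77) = 254299597 / 1838760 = 138.30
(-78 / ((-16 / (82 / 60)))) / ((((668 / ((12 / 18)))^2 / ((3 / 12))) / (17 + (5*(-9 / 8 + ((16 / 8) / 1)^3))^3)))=1232152623 / 18277335040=0.07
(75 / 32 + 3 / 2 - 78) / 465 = -791 / 4960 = -0.16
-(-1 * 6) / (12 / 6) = 3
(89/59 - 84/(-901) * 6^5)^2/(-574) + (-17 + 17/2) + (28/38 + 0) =-14287483831072170/15409519719293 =-927.19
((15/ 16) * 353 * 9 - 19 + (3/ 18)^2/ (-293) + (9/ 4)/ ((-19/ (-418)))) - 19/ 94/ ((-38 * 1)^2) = 113369101417/ 37677456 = 3008.94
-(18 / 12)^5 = -243 / 32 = -7.59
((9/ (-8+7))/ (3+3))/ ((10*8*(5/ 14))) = -21/ 400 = -0.05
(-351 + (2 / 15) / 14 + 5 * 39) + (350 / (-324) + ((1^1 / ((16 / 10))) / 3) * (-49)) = -167.28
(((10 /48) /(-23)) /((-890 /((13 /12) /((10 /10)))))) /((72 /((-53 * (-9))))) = 689 /9432576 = 0.00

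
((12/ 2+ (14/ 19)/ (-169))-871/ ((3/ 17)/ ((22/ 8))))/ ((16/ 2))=-522767023/ 308256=-1695.89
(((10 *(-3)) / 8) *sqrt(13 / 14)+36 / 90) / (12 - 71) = 0.05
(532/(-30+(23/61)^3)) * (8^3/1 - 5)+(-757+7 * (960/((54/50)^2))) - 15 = -6635971398040/1651734909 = -4017.58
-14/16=-7/8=-0.88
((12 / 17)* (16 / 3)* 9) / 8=72 / 17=4.24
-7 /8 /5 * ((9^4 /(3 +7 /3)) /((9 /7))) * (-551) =59046813 /640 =92260.65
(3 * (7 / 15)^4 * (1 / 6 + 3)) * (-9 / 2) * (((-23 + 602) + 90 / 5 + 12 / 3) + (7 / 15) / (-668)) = -274718211047 / 225450000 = -1218.53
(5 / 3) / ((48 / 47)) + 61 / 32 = 1019 / 288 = 3.54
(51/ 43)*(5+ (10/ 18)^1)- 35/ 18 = 4.64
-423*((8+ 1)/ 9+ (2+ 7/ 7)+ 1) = -2115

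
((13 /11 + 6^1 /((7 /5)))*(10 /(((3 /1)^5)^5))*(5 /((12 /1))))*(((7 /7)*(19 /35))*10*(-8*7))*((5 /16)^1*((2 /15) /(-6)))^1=199975 /3523026038063994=0.00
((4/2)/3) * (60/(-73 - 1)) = -20/37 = -0.54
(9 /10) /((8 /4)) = 9 /20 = 0.45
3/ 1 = 3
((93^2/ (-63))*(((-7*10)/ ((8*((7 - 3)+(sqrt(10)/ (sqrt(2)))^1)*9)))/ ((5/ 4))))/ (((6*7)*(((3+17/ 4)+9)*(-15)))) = -7688/ 2027025+1922*sqrt(5)/ 2027025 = -0.00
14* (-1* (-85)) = 1190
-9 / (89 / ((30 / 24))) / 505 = -9 / 35956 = -0.00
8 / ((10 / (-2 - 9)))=-44 / 5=-8.80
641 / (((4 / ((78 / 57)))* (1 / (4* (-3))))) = -49998 / 19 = -2631.47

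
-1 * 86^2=-7396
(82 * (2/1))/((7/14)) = 328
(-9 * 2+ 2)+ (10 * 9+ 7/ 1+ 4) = 85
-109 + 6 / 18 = -326 / 3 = -108.67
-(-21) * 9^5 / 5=1240029 / 5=248005.80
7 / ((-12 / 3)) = -7 / 4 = -1.75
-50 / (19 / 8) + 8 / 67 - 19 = -50835 / 1273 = -39.93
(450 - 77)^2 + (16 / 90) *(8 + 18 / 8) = 6260887 / 45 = 139130.82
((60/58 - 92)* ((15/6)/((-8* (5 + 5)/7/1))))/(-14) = -1319/928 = -1.42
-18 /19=-0.95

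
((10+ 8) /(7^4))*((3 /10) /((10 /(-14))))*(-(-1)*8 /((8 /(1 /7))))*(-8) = 216 /60025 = 0.00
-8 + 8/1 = 0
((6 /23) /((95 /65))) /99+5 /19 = 0.26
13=13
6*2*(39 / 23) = 468 / 23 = 20.35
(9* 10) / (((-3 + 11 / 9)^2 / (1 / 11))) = 2.59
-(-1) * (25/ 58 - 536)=-31063/ 58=-535.57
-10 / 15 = -2 / 3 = -0.67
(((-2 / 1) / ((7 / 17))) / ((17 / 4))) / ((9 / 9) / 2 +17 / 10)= -40 / 77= -0.52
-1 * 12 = -12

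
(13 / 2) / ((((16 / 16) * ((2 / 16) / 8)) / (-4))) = -1664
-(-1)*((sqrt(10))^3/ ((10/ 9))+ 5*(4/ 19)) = 20/ 19+ 9*sqrt(10) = 29.51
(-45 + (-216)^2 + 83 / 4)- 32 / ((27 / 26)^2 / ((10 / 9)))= 46598.78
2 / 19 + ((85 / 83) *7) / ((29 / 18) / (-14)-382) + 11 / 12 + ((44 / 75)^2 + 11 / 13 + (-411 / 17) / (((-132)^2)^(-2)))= -5542297416607910304029011 / 755094318322500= -7339874346.98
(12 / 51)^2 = 16 / 289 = 0.06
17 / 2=8.50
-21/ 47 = -0.45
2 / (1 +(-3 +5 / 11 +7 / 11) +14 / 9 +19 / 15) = 990 / 947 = 1.05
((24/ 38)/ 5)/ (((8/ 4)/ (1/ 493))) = 0.00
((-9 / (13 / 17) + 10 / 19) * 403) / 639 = -86087 / 12141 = -7.09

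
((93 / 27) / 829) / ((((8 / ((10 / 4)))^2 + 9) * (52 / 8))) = 1550 / 46653633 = 0.00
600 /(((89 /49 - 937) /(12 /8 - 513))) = 328.17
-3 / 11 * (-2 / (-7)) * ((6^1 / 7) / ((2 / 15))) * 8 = -2160 / 539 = -4.01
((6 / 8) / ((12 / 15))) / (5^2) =0.04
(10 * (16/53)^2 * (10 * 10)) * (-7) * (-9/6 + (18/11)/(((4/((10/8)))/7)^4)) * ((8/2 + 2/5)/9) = -756288925/67416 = -11218.24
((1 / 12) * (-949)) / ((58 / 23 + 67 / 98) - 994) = 1069523 / 13399506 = 0.08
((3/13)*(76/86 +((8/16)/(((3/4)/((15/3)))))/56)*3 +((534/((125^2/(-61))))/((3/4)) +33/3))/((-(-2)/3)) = 6510278883/489125000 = 13.31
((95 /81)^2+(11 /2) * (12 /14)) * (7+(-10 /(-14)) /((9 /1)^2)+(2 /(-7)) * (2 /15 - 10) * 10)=5582013104 /26040609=214.36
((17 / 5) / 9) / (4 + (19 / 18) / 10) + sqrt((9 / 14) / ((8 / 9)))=68 / 739 + 9* sqrt(7) / 28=0.94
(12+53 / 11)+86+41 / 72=81883 / 792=103.39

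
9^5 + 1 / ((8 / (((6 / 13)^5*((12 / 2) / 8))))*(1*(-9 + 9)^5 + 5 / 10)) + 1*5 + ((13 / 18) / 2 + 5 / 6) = 59055.20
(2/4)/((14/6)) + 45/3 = 213/14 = 15.21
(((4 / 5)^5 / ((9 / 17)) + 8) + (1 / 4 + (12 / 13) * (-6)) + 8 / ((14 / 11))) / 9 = 98445887 / 92137500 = 1.07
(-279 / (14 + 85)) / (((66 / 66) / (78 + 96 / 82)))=-100626 / 451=-223.12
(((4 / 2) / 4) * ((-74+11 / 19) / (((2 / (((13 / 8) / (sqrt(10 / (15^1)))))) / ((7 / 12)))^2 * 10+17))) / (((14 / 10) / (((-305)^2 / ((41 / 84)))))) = -32238730046250 / 301112323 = -107065.46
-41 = -41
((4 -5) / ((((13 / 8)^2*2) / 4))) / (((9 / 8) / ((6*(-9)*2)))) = 12288 / 169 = 72.71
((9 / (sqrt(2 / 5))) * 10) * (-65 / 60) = -195 * sqrt(10) / 4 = -154.16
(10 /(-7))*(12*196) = -3360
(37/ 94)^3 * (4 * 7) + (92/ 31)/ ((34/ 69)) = 7.73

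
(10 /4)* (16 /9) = 40 /9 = 4.44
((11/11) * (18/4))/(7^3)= 9/686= 0.01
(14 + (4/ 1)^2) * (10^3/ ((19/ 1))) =1578.95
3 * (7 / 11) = 21 / 11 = 1.91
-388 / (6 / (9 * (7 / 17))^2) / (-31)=256662 / 8959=28.65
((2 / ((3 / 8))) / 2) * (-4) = -32 / 3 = -10.67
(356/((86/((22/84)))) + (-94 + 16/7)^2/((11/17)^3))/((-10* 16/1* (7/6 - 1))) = -261229184771/224353360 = -1164.36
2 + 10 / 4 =9 / 2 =4.50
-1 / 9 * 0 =0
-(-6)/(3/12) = 24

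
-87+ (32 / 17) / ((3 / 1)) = -4405 / 51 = -86.37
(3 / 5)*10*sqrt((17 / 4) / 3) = sqrt(51) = 7.14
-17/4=-4.25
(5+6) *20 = 220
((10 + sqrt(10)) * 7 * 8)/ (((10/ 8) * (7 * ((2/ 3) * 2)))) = 24 * sqrt(10)/ 5 + 48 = 63.18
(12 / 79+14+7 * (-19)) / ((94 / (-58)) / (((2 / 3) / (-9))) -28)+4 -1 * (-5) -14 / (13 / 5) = 8397421 / 364585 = 23.03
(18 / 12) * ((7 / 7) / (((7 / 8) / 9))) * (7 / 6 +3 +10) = 1530 / 7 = 218.57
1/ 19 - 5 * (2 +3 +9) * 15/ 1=-19949/ 19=-1049.95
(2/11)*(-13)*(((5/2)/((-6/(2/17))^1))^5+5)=-717652481455/60724444176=-11.82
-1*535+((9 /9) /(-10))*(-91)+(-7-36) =-5689 /10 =-568.90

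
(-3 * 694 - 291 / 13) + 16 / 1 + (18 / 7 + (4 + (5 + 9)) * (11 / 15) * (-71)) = -1375471 / 455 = -3023.01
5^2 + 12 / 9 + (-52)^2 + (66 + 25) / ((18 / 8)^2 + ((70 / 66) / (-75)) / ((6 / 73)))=958256107 / 348591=2748.94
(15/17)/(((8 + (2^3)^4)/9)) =5/2584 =0.00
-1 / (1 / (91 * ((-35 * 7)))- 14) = 22295 / 312131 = 0.07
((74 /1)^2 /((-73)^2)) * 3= 16428 /5329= 3.08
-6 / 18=-1 / 3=-0.33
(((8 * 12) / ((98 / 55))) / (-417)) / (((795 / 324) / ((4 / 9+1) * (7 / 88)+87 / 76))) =-454920 / 6858677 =-0.07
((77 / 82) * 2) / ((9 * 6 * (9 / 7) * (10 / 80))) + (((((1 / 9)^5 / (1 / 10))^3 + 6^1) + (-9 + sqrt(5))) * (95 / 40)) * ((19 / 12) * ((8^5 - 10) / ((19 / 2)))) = -7880999880360817944635 / 202596873981134616 + 311201 * sqrt(5) / 24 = -9905.47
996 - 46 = 950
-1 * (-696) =696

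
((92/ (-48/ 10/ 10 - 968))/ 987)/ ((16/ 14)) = -0.00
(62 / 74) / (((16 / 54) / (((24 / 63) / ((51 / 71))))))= 6603 / 4403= 1.50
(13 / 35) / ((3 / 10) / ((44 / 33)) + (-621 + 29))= -104 / 165697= -0.00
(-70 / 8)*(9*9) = -2835 / 4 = -708.75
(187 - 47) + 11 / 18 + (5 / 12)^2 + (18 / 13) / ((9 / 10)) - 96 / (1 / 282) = -50412355 / 1872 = -26929.68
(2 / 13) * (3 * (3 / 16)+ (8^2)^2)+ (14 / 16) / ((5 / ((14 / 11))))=3606249 / 5720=630.46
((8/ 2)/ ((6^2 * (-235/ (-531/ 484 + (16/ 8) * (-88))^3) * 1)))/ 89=125950670580175/ 4268413245888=29.51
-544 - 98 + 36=-606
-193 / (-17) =193 / 17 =11.35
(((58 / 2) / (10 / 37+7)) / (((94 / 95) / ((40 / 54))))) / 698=509675 / 119134989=0.00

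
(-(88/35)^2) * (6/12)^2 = -1936/1225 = -1.58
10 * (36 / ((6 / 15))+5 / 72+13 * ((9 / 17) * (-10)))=130025 / 612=212.46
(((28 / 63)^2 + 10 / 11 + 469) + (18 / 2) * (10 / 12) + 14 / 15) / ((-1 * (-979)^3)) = 4263791 / 8360375414490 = 0.00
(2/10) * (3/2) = 3/10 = 0.30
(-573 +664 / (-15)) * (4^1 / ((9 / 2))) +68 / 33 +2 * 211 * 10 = 5454968 / 1485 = 3673.38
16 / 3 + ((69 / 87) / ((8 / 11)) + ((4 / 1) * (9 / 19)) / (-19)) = 1588975 / 251256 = 6.32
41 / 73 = 0.56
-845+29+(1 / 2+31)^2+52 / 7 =5143 / 28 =183.68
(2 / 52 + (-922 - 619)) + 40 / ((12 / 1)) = -119935 / 78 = -1537.63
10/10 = 1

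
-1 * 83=-83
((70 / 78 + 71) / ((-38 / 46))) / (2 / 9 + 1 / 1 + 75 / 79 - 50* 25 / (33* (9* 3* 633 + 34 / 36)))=-2586311663991 / 64465518247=-40.12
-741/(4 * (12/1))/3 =-5.15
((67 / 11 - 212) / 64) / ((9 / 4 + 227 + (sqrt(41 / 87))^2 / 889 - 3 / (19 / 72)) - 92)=-3328456005 / 130230073072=-0.03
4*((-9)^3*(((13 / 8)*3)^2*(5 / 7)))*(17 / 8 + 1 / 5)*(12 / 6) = -230176.87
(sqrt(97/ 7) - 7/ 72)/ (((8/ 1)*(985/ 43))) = -301/ 567360 + 43*sqrt(679)/ 55160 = 0.02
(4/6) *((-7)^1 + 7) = 0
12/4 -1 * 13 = -10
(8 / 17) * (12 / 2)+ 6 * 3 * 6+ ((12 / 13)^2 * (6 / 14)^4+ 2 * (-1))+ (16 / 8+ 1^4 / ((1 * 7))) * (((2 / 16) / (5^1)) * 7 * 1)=6027661723 / 55184584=109.23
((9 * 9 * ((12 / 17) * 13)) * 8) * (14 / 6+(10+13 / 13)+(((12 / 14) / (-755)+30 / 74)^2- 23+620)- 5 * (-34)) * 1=177466025526206976 / 38237847025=4641109.25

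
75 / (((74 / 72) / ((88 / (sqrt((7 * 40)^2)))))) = 5940 / 259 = 22.93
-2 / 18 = -1 / 9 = -0.11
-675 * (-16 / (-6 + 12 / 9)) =-2314.29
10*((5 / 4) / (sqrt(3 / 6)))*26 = 325*sqrt(2) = 459.62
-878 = -878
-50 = -50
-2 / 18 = -1 / 9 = -0.11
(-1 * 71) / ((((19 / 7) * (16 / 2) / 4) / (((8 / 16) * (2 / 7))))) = -71 / 38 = -1.87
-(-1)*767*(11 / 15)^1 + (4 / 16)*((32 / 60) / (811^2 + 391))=2776245473 / 4935840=562.47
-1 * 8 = -8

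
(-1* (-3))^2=9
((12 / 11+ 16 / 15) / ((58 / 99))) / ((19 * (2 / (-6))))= -0.58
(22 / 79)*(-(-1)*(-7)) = -154 / 79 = -1.95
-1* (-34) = 34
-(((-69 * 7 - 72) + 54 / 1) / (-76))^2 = -251001 / 5776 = -43.46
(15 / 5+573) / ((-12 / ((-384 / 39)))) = 6144 / 13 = 472.62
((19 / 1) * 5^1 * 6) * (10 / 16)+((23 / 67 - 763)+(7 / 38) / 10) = -5173323 / 12730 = -406.39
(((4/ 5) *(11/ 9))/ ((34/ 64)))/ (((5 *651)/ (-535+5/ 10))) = -752576/ 2490075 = -0.30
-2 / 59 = -0.03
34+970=1004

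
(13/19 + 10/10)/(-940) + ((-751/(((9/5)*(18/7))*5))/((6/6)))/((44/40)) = -117369653/3978315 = -29.50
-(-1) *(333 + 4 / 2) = 335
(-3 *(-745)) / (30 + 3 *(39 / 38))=28310 / 419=67.57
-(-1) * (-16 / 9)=-16 / 9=-1.78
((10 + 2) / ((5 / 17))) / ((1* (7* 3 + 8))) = 1.41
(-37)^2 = 1369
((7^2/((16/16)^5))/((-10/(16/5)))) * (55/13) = -4312/65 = -66.34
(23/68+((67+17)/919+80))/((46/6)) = 15078627/1437316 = 10.49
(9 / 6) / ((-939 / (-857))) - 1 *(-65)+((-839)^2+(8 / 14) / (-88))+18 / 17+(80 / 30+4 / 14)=865311701000 / 1229151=703991.37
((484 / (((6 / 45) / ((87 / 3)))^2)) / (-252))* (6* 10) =-5451482.14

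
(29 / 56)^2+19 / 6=32315 / 9408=3.43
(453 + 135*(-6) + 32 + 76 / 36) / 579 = -2906 / 5211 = -0.56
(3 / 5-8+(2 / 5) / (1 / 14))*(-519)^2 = -2424249 / 5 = -484849.80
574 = 574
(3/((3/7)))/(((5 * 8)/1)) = 7/40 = 0.18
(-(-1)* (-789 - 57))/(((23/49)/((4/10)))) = -720.94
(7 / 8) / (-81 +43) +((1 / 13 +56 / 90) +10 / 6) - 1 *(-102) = 18556321 / 177840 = 104.34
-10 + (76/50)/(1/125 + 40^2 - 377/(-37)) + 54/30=-8.20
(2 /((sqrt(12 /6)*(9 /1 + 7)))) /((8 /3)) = 3*sqrt(2) /128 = 0.03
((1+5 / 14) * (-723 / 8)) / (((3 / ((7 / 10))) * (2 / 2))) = -4579 / 160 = -28.62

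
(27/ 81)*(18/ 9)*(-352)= -704/ 3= -234.67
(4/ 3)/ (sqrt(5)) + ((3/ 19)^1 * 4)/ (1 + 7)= 3/ 38 + 4 * sqrt(5)/ 15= 0.68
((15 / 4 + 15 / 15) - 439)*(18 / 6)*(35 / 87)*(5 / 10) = -60795 / 232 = -262.05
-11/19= -0.58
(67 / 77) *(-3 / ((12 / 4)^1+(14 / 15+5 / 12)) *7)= -1340 / 319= -4.20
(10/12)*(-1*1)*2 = -1.67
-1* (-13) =13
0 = 0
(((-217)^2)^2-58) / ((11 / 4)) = 8869495452 / 11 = 806317768.36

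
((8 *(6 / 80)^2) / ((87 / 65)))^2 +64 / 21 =86150341 / 28257600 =3.05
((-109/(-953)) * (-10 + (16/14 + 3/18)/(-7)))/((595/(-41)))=2676931/33341658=0.08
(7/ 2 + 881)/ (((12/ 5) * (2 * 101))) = 8845/ 4848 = 1.82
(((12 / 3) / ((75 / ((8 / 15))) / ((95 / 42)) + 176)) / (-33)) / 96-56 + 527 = 1688063039 / 3583998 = 471.00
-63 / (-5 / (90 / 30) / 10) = 378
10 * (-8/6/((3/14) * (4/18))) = -280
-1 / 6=-0.17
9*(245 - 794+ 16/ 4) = -4905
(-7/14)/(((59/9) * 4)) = -0.02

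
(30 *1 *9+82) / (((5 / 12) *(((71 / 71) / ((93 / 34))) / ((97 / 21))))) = 6350784 / 595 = 10673.59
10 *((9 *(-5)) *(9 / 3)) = -1350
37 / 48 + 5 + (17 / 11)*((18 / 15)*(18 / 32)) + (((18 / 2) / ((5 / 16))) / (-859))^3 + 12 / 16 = 316427087071723 / 41833425414000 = 7.56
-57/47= -1.21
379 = 379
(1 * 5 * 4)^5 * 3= 9600000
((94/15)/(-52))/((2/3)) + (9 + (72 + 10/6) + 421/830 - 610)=-6823685/12948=-527.01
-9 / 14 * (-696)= 3132 / 7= 447.43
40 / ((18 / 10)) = 200 / 9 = 22.22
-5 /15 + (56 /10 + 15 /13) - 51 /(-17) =1837 /195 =9.42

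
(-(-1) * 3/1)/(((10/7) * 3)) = 7/10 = 0.70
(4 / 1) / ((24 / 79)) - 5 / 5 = 73 / 6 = 12.17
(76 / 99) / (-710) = -38 / 35145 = -0.00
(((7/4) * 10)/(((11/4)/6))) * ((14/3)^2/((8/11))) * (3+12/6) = 17150/3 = 5716.67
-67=-67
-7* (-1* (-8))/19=-56/19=-2.95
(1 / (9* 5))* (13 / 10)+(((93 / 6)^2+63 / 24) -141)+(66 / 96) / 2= 736183 / 7200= 102.25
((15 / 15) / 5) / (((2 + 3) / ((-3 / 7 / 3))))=-1 / 175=-0.01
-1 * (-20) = 20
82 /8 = 41 /4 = 10.25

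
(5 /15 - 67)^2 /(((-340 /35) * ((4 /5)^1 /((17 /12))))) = -21875 /27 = -810.19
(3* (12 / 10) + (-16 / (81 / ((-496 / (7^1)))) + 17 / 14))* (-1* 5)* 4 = -213314 / 567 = -376.22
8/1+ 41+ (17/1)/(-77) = 3756/77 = 48.78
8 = 8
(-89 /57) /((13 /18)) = -2.16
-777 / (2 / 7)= -5439 / 2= -2719.50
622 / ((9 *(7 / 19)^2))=509.17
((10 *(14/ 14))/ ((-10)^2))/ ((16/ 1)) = 1/ 160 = 0.01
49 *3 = 147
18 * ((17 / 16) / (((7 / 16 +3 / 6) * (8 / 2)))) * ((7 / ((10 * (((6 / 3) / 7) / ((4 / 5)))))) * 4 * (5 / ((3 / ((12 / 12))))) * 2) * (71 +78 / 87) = 1389444 / 145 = 9582.37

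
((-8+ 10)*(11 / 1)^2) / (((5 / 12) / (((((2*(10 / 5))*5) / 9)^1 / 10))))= 1936 / 15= 129.07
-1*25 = -25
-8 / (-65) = 8 / 65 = 0.12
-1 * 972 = -972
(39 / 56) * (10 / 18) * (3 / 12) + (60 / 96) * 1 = 485 / 672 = 0.72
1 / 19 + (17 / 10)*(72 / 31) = 11783 / 2945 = 4.00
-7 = -7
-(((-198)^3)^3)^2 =-218762775481571767593488515120635104722944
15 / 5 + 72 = 75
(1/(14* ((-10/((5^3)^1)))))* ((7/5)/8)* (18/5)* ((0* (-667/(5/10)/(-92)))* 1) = 0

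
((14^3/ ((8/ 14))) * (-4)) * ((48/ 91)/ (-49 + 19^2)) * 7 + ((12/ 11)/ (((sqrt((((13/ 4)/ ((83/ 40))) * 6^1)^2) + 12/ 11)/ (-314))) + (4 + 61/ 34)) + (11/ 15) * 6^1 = -2863279987/ 11463270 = -249.78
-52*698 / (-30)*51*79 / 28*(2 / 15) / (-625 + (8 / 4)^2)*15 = -12186382 / 21735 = -560.68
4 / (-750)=-2 / 375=-0.01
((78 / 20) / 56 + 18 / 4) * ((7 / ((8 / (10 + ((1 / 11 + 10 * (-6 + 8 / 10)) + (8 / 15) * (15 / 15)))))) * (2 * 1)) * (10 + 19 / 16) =-1042394149 / 281600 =-3701.68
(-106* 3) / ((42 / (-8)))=424 / 7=60.57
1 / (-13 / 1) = -1 / 13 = -0.08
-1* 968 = -968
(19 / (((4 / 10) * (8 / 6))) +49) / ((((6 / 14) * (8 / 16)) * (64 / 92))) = 108997 / 192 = 567.69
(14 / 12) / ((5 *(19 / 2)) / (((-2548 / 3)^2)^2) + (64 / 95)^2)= 2662826959355180800 / 1035878676157893741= 2.57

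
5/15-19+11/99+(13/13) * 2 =-149/9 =-16.56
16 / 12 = 4 / 3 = 1.33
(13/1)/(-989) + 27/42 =8719/13846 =0.63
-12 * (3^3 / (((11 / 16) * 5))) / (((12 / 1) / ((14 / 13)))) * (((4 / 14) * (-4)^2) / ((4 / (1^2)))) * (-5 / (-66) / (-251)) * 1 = 1152 / 394823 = 0.00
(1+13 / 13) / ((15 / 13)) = 26 / 15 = 1.73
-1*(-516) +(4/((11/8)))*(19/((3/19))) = 866.06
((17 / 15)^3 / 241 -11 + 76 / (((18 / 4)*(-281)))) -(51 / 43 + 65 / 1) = -759116573846 / 9828010125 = -77.24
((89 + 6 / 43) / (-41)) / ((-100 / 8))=7666 / 44075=0.17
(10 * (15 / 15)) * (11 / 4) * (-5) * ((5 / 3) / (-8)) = 1375 / 48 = 28.65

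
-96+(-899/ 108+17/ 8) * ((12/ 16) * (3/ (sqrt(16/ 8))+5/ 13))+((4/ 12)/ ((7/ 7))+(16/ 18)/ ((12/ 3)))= -107.10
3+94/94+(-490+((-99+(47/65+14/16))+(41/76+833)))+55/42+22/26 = 52345799/207480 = 252.29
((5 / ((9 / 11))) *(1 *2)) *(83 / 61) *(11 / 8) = 50215 / 2196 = 22.87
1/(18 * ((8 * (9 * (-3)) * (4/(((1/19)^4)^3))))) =-1/34421473621316935872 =-0.00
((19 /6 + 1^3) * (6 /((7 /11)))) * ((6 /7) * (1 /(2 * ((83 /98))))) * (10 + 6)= 26400 /83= 318.07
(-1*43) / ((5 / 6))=-258 / 5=-51.60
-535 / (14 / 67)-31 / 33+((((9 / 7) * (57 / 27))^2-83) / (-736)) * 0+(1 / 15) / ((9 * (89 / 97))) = -4739177657 / 1850310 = -2561.29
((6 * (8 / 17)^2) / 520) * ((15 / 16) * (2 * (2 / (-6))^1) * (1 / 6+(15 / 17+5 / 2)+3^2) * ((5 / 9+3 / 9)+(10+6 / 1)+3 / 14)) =-1379200 / 4023747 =-0.34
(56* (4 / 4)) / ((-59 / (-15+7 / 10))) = 13.57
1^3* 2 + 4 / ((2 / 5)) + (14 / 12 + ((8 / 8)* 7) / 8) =337 / 24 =14.04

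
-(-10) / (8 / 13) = 16.25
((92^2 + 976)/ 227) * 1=9440/ 227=41.59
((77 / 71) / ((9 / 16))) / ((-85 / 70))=-17248 / 10863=-1.59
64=64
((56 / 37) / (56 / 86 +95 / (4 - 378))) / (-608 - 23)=-900592 / 149117289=-0.01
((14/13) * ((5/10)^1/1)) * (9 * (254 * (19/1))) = 304038/13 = 23387.54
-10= -10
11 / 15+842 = 12641 / 15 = 842.73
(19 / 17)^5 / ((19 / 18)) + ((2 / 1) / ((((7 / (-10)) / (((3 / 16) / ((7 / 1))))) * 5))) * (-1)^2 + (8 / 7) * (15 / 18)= 2.59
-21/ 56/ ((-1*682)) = 3/ 5456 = 0.00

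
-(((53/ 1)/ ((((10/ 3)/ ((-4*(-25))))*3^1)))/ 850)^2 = -2809/ 7225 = -0.39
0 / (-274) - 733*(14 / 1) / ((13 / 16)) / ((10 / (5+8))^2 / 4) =-2134496 / 25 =-85379.84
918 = 918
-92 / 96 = -0.96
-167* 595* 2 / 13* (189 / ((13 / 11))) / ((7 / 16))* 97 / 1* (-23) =2106878225760 / 169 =12466735063.67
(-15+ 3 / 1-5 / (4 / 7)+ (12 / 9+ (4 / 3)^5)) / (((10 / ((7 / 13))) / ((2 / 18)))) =-103439 / 1137240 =-0.09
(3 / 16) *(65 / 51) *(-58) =-1885 / 136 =-13.86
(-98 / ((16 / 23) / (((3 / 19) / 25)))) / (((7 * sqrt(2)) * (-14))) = 69 * sqrt(2) / 15200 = 0.01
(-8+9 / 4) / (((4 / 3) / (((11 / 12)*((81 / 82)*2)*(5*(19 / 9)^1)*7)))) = -1514205 / 2624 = -577.06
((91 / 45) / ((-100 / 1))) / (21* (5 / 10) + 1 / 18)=-91 / 47500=-0.00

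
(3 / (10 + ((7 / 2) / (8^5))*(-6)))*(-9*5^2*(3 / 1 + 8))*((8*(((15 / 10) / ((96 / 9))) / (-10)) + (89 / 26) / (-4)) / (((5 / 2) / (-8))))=-9800220672 / 4259567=-2300.76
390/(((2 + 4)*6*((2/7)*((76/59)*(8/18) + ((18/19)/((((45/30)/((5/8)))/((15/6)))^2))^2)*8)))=930340320/319799731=2.91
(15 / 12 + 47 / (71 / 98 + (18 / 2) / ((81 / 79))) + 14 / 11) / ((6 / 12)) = 2754267 / 184382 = 14.94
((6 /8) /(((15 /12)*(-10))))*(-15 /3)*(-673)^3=-914463651 /10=-91446365.10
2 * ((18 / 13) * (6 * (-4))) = -864 / 13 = -66.46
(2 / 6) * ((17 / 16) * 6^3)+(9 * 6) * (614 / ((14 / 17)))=564723 / 14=40337.36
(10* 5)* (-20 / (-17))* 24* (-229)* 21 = -115416000 / 17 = -6789176.47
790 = 790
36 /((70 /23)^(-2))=176400 /529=333.46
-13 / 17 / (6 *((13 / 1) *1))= -0.01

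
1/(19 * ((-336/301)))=-43/912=-0.05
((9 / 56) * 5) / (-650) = -9 / 7280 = -0.00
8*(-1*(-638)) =5104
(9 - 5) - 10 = -6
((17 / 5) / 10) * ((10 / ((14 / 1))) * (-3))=-51 / 70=-0.73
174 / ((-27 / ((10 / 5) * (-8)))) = 928 / 9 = 103.11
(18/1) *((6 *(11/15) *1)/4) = 99/5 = 19.80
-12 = -12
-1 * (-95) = 95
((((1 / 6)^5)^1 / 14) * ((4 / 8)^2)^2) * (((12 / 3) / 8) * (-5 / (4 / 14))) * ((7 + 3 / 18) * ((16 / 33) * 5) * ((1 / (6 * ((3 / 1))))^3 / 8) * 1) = -1075 / 574670536704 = -0.00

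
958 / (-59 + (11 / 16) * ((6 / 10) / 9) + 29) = -31.98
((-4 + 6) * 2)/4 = 1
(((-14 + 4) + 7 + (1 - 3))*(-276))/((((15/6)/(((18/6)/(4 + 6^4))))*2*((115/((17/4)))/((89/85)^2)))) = 71289/2762500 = 0.03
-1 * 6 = -6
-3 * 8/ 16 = -3/ 2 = -1.50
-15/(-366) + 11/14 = 0.83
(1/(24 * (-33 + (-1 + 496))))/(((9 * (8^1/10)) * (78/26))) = 0.00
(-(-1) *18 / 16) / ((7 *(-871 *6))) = -3 / 97552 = -0.00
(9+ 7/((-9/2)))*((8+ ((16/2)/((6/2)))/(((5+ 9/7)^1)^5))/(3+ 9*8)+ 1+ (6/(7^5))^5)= 8.24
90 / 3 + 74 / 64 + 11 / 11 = 1029 / 32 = 32.16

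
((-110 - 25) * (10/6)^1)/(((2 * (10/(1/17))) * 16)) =-45/1088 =-0.04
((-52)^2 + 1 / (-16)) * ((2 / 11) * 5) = 19665 / 8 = 2458.12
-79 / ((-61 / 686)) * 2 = 108388 / 61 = 1776.85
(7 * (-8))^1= -56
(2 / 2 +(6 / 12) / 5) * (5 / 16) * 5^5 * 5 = 171875 / 32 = 5371.09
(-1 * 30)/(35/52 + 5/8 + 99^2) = -1040/339813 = -0.00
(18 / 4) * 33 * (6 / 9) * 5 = 495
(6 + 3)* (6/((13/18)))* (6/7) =5832/91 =64.09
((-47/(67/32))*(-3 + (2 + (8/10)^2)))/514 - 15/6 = -2138839/860950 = -2.48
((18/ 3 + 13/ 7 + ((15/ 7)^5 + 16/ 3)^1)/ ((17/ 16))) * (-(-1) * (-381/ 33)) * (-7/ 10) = 2990293232/ 6734805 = 444.01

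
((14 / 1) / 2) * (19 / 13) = 10.23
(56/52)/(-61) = -14/793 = -0.02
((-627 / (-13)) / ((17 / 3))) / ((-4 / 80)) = -37620 / 221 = -170.23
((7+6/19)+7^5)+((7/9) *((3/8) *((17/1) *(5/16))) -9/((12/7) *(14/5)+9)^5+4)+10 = 7112907380309639/422636026752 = 16829.87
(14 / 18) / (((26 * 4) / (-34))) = -119 / 468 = -0.25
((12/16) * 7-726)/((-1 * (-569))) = -2883/2276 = -1.27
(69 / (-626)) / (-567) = 23 / 118314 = 0.00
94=94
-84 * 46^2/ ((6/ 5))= -148120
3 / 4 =0.75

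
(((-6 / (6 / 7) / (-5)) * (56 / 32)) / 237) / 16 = 0.00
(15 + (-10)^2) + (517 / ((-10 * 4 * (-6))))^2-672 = -31815911 / 57600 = -552.36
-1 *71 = -71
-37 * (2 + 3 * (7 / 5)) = -229.40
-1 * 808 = -808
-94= -94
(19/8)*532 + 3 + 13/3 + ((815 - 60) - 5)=12125/6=2020.83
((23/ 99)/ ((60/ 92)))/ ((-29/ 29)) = -529/ 1485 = -0.36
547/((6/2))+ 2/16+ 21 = 4883/24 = 203.46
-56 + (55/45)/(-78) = -39323/702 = -56.02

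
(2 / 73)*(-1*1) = -2 / 73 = -0.03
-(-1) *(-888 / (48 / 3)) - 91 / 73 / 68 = -275593 / 4964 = -55.52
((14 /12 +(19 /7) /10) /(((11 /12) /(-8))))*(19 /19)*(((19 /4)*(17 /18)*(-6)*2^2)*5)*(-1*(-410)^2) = -262359721600 /231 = -1135756370.56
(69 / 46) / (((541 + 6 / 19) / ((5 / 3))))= 19 / 4114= 0.00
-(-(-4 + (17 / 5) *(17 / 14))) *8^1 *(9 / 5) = 324 / 175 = 1.85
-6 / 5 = -1.20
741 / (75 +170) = 741 / 245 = 3.02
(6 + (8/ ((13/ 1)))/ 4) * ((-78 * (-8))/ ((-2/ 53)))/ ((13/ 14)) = -1424640/ 13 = -109587.69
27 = 27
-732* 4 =-2928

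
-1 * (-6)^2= -36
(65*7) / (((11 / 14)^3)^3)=9400776286720 / 2357947691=3986.85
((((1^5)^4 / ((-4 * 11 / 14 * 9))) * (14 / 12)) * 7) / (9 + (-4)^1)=-0.06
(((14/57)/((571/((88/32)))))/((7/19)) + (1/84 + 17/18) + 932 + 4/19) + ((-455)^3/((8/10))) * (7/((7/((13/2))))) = -4184824751898643/5467896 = -765344613.70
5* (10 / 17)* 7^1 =350 / 17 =20.59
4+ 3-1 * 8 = -1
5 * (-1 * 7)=-35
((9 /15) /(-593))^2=9 /8791225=0.00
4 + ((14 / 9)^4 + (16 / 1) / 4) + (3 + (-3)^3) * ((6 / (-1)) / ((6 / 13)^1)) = 2137936 / 6561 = 325.86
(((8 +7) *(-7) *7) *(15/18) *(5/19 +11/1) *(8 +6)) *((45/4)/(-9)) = 4587625/38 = 120726.97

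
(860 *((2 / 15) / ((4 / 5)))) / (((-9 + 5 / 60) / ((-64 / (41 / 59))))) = 6494720 / 4387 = 1480.45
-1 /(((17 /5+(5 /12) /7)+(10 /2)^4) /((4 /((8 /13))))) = -2730 /263953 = -0.01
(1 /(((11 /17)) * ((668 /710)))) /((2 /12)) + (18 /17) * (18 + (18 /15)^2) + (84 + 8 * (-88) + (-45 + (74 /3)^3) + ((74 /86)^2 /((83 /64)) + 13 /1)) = 46543211785130609 /3235019136525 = 14387.31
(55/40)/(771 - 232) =1/392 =0.00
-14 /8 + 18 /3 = 17 /4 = 4.25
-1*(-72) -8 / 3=208 / 3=69.33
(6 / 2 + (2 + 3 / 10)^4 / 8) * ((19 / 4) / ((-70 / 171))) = -241280487 / 3200000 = -75.40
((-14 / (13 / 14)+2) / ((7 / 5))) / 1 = -850 / 91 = -9.34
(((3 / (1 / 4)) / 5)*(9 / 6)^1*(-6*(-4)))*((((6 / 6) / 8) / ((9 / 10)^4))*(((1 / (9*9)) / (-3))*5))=-20000 / 59049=-0.34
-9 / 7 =-1.29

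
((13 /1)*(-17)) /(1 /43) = -9503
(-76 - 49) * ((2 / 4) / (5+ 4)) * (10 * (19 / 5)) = -2375 / 9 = -263.89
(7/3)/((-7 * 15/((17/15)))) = -17/675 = -0.03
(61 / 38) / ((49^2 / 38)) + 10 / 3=3.36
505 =505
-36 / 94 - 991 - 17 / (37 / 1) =-991.84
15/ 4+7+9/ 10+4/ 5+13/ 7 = 2003/ 140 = 14.31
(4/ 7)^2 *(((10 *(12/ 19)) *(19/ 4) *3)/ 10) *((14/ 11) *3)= 864/ 77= 11.22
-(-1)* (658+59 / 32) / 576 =21115 / 18432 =1.15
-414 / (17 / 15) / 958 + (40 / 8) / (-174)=-580985 / 1416882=-0.41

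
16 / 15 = 1.07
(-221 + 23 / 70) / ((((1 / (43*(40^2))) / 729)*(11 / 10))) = -774747374400 / 77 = -10061654212.99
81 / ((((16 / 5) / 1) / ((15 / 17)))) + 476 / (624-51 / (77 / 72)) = 34944193 / 1508784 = 23.16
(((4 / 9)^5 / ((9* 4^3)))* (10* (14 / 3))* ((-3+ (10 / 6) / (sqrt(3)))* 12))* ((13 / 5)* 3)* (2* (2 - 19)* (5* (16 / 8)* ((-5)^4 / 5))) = 990080000 / 59049 - 4950400000* sqrt(3) / 1594323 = 11389.04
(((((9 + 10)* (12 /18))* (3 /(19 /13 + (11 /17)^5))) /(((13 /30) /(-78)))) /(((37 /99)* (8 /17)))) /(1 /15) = -398409282960975 /1075625002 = -370397.94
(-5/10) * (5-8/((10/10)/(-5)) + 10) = -27.50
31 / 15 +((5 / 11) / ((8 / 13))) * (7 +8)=17353 / 1320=13.15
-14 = -14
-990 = -990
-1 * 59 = -59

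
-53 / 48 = -1.10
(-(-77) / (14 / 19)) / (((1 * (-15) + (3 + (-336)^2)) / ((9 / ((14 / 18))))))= 0.01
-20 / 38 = -10 / 19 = -0.53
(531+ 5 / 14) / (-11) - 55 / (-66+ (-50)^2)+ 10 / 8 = -17646451 / 374836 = -47.08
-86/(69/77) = -6622/69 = -95.97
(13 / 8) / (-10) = -13 / 80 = -0.16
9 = 9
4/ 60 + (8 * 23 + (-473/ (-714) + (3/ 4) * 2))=332419/ 1785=186.23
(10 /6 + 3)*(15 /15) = 14 /3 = 4.67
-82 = -82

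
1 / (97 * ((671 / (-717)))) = -717 / 65087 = -0.01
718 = 718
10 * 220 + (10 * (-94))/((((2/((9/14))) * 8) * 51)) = 2093695/952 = 2199.26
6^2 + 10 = 46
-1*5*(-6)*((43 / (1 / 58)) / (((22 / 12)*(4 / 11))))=112230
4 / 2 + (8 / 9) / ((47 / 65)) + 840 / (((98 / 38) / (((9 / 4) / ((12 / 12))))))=2179552 / 2961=736.09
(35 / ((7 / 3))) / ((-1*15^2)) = -0.07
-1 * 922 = -922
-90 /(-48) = 15 /8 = 1.88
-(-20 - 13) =33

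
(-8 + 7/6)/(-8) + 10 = 521/48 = 10.85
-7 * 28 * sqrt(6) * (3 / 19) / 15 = -196 * sqrt(6) / 95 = -5.05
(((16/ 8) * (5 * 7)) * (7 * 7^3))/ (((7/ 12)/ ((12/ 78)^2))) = 1152480/ 169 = 6819.41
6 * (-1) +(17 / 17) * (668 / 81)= 182 / 81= 2.25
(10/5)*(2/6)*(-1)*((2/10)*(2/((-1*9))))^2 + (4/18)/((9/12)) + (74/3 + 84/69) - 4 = 3098966/139725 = 22.18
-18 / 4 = -9 / 2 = -4.50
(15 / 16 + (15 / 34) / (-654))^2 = 771450625 / 879003904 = 0.88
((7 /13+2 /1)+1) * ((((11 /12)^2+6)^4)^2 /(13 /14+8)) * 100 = 28532886949670856650078125 /150218460352217088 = 189942613.46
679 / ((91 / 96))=9312 / 13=716.31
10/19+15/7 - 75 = -9620/133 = -72.33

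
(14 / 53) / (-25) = -0.01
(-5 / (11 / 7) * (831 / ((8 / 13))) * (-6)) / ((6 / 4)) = 378105 / 22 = 17186.59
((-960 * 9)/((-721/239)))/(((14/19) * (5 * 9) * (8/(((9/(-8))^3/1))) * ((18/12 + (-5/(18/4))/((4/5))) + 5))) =-89380503/29716736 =-3.01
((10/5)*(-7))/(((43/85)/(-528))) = 628320/43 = 14612.09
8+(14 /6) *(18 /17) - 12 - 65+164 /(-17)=-1295 /17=-76.18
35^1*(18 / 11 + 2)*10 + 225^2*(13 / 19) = 7505375 / 209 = 35910.89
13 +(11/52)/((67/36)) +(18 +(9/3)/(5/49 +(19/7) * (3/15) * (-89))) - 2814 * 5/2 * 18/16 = -162211238815/20576504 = -7883.32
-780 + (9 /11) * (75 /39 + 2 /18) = -111302 /143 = -778.34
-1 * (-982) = 982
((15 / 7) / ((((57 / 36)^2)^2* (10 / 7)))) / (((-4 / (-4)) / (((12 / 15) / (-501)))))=-41472 / 108818035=-0.00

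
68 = 68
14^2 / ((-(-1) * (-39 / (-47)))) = 9212 / 39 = 236.21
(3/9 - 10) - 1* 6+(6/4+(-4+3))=-91/6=-15.17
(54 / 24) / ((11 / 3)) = 27 / 44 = 0.61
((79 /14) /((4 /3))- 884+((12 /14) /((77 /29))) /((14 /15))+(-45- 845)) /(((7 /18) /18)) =-4326066873 /52822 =-81898.96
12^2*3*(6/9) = 288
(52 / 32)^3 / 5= 2197 / 2560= 0.86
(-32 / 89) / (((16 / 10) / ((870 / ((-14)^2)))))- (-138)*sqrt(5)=-4350 / 4361 + 138*sqrt(5)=307.58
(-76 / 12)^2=361 / 9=40.11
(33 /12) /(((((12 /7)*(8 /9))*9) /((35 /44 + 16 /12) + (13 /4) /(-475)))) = 465661 /1094400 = 0.43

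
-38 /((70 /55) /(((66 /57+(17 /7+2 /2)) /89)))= -6710 /4361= -1.54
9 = 9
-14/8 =-7/4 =-1.75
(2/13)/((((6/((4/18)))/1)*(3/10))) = 20/1053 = 0.02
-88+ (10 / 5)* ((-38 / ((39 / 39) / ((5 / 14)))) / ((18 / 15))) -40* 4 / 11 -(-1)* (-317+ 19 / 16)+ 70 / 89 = -144798019 / 328944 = -440.19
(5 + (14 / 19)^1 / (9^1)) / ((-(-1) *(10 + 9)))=869 / 3249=0.27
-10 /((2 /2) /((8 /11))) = -80 /11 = -7.27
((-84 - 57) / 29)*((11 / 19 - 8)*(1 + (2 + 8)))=396.90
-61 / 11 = -5.55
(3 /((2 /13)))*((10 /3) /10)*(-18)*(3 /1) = -351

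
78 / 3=26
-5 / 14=-0.36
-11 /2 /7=-11 /14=-0.79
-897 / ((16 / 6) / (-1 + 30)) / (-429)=2001 / 88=22.74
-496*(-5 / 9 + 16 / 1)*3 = -68944 / 3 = -22981.33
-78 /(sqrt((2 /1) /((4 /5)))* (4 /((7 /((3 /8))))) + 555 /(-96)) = 419328* sqrt(10) /1671265 + 4525248 /334253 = 14.33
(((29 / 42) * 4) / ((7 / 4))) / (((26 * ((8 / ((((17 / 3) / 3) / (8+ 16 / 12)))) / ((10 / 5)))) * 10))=493 / 1605240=0.00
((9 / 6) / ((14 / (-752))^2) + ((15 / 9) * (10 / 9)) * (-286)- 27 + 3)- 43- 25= 4903312 / 1323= 3706.21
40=40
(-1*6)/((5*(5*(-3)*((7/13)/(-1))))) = -26/175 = -0.15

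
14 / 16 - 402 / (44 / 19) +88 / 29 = -433027 / 2552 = -169.68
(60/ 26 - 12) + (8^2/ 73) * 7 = -3374/ 949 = -3.56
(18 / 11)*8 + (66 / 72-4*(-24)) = 14521 / 132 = 110.01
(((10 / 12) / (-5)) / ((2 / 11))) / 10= -11 / 120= -0.09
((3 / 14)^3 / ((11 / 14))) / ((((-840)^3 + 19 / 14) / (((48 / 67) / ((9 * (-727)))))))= 72 / 31121880557346733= 0.00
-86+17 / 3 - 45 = -376 / 3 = -125.33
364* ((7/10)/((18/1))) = 14.16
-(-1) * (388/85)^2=150544/7225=20.84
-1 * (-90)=90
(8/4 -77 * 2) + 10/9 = -150.89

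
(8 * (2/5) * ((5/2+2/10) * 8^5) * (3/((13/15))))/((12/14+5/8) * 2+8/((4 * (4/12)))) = 1783627776/16315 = 109324.41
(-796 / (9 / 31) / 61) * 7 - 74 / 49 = -8504494 / 26901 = -316.14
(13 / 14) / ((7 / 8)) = 52 / 49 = 1.06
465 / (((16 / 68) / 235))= 1857675 / 4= 464418.75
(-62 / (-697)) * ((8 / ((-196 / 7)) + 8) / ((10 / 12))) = 20088 / 24395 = 0.82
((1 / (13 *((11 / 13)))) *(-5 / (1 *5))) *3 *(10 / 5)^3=-24 / 11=-2.18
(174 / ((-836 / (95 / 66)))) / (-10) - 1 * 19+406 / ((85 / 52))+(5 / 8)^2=151261613 / 658240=229.80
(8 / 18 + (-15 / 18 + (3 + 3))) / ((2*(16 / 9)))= 101 / 64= 1.58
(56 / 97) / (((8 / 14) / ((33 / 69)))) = 1078 / 2231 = 0.48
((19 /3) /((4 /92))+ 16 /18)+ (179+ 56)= 3434 /9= 381.56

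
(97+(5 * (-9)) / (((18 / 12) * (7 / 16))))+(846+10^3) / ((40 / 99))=643619 / 140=4597.28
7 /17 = 0.41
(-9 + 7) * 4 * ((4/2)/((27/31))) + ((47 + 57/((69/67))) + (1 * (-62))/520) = 13539749/161460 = 83.86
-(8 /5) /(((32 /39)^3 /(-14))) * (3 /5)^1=1245699 /51200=24.33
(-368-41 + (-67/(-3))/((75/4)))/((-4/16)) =367028/225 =1631.24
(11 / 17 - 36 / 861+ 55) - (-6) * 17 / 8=1334021 / 19516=68.36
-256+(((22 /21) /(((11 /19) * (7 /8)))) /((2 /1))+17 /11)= -253.42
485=485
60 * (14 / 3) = 280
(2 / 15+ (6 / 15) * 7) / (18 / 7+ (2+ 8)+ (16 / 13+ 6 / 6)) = 4004 / 20205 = 0.20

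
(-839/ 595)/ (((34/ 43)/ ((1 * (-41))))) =73.12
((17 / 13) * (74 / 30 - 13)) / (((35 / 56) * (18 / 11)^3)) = -3575066 / 710775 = -5.03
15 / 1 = 15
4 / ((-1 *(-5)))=4 / 5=0.80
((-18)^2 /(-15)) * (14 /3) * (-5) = 504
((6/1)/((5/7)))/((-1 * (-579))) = 14/965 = 0.01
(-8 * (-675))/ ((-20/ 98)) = -26460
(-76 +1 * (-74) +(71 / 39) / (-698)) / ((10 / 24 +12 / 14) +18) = -57167194 / 7345403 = -7.78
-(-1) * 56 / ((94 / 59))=1652 / 47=35.15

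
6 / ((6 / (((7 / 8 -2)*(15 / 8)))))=-135 / 64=-2.11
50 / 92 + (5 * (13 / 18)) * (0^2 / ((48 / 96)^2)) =0.54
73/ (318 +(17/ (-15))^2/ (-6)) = 98550/ 429011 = 0.23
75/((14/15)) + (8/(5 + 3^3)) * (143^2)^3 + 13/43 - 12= 2573846960316215/1204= 2137746644780.91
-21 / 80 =-0.26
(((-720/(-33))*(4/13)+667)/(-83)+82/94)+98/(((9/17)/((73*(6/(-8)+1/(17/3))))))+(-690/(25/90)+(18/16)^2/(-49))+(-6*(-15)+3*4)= -53213661842665/5248186944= -10139.44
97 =97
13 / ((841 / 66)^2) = 56628 / 707281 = 0.08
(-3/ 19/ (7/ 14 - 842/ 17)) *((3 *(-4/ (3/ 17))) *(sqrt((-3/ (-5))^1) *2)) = -13872 *sqrt(15)/ 158365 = -0.34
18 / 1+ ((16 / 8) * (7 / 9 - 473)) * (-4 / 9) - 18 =419.75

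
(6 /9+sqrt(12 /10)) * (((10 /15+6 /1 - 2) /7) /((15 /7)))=28 /135+14 * sqrt(30) /225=0.55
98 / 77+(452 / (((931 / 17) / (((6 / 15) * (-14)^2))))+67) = 747537 / 1045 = 715.35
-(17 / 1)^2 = -289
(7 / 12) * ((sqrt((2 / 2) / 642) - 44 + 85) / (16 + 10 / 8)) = 7 * sqrt(642) / 132894 + 287 / 207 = 1.39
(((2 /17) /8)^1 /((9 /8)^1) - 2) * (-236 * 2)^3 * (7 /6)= 111883907072 /459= 243755788.83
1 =1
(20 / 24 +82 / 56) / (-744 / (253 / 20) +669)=48829 / 12967668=0.00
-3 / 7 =-0.43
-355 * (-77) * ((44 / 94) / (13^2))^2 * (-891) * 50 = -589402737000 / 63091249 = -9342.07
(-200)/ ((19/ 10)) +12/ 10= -9886/ 95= -104.06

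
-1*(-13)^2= -169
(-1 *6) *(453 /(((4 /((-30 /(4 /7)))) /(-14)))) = -998865 /2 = -499432.50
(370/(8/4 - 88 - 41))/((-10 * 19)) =37/2413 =0.02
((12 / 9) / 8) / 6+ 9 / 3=109 / 36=3.03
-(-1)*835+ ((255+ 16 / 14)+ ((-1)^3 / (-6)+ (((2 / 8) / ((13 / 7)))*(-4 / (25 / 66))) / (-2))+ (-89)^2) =123027727 / 13650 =9013.02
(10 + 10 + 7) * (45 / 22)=1215 / 22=55.23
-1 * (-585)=585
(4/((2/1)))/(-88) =-1/44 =-0.02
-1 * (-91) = 91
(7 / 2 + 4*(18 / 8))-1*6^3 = -407 / 2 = -203.50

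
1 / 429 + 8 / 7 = 3439 / 3003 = 1.15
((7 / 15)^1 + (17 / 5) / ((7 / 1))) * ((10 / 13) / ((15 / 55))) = 2200 / 819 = 2.69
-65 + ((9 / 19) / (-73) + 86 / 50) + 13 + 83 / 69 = -117436171 / 2392575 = -49.08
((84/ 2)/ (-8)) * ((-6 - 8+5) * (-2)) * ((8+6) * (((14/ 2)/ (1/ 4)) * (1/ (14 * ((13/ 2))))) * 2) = -10584/ 13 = -814.15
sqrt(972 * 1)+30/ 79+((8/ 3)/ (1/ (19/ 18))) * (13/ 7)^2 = 1054366/ 104517+18 * sqrt(3) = 41.26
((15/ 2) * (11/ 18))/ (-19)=-55/ 228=-0.24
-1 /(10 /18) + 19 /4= 59 /20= 2.95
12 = 12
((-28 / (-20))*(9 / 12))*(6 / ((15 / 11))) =231 / 50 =4.62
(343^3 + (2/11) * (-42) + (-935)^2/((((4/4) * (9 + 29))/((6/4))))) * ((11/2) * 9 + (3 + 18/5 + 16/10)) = 19482092550461/8360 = 2330393845.75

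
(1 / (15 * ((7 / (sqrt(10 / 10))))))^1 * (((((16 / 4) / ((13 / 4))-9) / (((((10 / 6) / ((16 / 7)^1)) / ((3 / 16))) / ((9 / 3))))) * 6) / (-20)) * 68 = 1.16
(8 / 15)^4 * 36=16384 / 5625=2.91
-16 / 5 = -3.20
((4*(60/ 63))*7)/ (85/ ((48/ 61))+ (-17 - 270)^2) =1280/ 3958897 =0.00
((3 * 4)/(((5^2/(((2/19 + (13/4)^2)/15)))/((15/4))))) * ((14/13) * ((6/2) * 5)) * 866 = 88465797/4940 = 17908.06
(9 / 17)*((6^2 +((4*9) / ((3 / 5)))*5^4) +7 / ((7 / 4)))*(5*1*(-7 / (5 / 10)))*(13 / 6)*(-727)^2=-27082935870900 / 17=-1593113874758.82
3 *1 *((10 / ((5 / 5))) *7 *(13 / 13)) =210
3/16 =0.19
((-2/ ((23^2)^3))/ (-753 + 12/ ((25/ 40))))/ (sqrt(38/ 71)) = 5 * sqrt(2698)/ 10319729858079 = 0.00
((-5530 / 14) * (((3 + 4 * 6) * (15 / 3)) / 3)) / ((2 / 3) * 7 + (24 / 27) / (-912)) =-18237150 / 4787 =-3809.72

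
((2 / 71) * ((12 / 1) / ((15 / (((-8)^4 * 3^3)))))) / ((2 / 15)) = 1327104 / 71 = 18691.61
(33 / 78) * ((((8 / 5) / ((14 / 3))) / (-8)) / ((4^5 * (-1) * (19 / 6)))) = 99 / 17704960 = 0.00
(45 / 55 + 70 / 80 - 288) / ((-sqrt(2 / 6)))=25195 *sqrt(3) / 88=495.90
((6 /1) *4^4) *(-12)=-18432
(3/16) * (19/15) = 19/80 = 0.24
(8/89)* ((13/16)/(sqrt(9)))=13/534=0.02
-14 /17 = -0.82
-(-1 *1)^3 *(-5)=-5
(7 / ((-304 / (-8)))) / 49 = 1 / 266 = 0.00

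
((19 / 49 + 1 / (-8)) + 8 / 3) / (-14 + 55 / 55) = -265 / 1176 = -0.23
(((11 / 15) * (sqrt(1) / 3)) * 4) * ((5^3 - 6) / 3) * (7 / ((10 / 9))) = 18326 / 75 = 244.35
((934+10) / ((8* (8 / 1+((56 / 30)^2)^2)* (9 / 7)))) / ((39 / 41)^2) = 433908125 / 86160932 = 5.04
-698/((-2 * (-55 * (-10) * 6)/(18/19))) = 1047/10450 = 0.10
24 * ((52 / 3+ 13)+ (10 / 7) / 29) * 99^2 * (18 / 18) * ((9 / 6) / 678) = 15811.32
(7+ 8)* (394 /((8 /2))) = 2955 /2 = 1477.50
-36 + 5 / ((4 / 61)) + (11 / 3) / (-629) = 303763 / 7548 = 40.24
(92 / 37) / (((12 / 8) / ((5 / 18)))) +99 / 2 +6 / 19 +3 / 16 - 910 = -261037721 / 303696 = -859.54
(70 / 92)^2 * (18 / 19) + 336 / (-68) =-1501143 / 341734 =-4.39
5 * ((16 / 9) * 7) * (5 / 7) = 400 / 9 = 44.44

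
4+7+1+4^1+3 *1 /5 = 83 /5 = 16.60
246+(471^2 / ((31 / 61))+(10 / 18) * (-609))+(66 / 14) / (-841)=238943413223 / 547491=436433.50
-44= -44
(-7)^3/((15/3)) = -343/5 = -68.60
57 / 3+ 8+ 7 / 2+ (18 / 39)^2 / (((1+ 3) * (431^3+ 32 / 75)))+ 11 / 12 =382579002965641 / 12177580995996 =31.42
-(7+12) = -19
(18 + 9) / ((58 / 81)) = 2187 / 58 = 37.71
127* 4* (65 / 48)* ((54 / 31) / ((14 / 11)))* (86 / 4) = 35141535 / 1736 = 20242.82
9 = 9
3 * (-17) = -51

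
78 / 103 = 0.76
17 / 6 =2.83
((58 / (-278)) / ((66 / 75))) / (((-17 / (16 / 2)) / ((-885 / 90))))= -85550 / 77979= -1.10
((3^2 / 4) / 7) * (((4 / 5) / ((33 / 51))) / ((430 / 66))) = 459 / 7525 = 0.06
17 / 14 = 1.21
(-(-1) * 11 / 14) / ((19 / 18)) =99 / 133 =0.74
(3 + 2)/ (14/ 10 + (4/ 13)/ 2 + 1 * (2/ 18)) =2925/ 974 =3.00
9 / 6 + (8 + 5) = 29 / 2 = 14.50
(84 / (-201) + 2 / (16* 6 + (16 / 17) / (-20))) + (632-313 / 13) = 607.53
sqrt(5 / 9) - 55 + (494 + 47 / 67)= sqrt(5) / 3 + 29460 / 67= 440.45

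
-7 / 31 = -0.23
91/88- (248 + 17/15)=-327491/1320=-248.10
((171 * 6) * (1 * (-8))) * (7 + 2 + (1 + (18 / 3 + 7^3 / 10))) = -2064312 / 5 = -412862.40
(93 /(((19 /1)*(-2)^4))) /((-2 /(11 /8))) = -1023 /4864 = -0.21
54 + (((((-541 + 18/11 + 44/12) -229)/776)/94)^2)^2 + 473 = 17693945048584441483521616657/33574848288764555197218816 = 527.00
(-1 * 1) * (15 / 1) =-15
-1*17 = -17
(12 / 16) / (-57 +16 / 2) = -3 / 196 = -0.02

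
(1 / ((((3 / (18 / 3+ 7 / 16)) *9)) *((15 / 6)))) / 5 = 103 / 5400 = 0.02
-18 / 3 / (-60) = 1 / 10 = 0.10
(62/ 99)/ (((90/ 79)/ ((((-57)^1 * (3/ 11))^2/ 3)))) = 884089/ 19965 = 44.28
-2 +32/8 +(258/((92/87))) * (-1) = -241.98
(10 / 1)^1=10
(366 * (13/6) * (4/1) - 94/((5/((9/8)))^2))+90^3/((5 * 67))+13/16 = 5344.17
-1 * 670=-670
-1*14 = -14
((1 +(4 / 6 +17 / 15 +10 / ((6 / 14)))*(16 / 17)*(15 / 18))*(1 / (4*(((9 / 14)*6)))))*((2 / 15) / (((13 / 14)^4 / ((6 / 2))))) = 426091064 / 589927455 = 0.72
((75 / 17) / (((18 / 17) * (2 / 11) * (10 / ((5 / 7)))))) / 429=25 / 6552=0.00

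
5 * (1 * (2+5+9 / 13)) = 500 / 13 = 38.46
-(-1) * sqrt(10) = sqrt(10) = 3.16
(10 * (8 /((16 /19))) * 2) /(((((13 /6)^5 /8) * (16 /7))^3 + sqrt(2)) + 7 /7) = 196131696234192486131546943774720 /2622058968643069577175478125668377 - 77214591569260409007416279040 * sqrt(2) /2622058968643069577175478125668377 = 0.07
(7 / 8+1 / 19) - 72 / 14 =-4485 / 1064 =-4.22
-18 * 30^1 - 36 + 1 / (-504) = -290305 / 504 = -576.00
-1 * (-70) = 70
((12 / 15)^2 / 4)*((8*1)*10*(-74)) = -4736 / 5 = -947.20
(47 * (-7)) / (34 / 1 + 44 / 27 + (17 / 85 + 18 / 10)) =-8883 / 1016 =-8.74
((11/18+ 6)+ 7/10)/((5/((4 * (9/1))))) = 52.64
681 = 681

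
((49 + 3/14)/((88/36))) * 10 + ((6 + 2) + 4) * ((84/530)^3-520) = -17305976902251/2865882250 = -6038.62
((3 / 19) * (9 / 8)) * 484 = 3267 / 38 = 85.97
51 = 51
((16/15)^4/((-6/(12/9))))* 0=0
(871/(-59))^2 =758641/3481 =217.94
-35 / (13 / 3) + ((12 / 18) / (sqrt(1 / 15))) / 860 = -105 / 13 + sqrt(15) / 1290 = -8.07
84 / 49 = 12 / 7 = 1.71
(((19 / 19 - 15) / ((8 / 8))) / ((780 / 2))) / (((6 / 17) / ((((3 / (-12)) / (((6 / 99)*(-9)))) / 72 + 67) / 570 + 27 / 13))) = -3343798969 / 14981241600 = -0.22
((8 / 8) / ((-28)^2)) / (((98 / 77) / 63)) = 99 / 1568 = 0.06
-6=-6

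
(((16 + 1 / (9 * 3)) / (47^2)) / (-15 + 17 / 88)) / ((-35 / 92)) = 3505568 / 2720019015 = 0.00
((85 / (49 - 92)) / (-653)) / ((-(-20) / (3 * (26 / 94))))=663 / 5278852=0.00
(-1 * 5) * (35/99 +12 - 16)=1805/99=18.23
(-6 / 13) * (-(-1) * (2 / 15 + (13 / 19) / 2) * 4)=-1084 / 1235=-0.88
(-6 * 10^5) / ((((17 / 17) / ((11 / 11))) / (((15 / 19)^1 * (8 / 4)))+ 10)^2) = -540000000 / 101761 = -5306.55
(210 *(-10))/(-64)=525/16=32.81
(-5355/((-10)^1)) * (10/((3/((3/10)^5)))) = 86751/20000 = 4.34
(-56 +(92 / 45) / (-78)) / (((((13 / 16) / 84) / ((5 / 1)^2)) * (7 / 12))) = -125857280 / 507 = -248239.21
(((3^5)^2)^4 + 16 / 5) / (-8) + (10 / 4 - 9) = -60788327295284644281 / 40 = -1519708182382116107.02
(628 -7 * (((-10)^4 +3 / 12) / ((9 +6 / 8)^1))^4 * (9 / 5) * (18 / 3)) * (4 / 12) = -1254983513677154 / 45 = -27888522526158.98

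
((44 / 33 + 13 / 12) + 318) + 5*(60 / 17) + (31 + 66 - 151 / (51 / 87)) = 36205 / 204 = 177.48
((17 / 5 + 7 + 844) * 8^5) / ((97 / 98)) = 13718519808 / 485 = 28285607.85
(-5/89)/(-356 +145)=5/18779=0.00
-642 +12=-630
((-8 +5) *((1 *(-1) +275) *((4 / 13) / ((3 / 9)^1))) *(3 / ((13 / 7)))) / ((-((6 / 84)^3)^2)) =1559698205184 / 169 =9228983462.63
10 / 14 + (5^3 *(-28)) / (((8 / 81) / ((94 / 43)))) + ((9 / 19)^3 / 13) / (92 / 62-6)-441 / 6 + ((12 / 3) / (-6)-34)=-124924137111301 / 1610356020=-77575.48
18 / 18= 1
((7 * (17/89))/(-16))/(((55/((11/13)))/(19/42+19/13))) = -3553/1443936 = -0.00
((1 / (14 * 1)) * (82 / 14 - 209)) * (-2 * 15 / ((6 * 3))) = 1185 / 49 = 24.18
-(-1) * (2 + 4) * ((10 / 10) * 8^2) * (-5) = -1920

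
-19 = -19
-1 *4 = -4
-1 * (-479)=479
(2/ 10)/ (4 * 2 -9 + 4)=0.07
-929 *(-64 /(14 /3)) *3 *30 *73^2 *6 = 256641229440 /7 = 36663032777.14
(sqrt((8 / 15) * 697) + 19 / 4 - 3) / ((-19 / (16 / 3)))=-32 * sqrt(20910) / 855 - 28 / 57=-5.90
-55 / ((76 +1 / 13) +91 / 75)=-53625 / 75358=-0.71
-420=-420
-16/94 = -8/47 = -0.17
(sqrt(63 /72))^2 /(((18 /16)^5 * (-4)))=-0.12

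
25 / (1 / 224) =5600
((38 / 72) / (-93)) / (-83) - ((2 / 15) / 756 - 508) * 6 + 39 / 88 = 217425749587 / 71323560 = 3048.44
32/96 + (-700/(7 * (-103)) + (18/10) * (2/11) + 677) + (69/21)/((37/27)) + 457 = 5009268658/4401705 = 1138.03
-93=-93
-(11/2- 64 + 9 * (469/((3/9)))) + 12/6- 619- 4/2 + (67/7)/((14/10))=-1295233/98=-13216.66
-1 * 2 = -2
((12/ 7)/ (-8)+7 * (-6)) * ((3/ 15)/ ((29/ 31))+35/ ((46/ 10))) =-7709004/ 23345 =-330.22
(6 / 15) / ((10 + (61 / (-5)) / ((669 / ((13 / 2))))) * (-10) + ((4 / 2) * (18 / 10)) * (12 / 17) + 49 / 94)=-2138124 / 511825169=-0.00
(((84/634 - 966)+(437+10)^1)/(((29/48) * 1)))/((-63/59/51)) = 2639591088/64351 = 41018.65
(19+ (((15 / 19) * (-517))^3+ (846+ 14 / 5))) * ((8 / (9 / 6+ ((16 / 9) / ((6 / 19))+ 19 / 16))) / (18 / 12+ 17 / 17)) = -16118090782898688 / 616109675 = -26161073.97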